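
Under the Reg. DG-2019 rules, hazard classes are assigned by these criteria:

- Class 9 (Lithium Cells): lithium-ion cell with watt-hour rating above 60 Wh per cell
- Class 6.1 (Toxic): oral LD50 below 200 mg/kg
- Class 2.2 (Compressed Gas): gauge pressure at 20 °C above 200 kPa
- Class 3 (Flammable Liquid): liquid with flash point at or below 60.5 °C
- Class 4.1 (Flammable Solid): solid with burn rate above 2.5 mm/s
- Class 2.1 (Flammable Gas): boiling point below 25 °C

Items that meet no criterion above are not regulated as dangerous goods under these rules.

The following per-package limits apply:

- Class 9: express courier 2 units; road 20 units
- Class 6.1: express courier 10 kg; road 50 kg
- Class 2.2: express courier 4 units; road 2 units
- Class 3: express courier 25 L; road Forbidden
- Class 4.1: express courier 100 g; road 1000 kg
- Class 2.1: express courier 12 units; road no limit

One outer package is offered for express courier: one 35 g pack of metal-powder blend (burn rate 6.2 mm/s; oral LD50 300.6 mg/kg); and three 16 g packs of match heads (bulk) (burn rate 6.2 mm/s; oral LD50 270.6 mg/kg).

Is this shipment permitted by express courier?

Yes

Metal-powder blend: burn rate 6.2 mm/s > 2.5 mm/s → Class 4.1 (Flammable Solid).
Match heads (bulk): burn rate 6.2 mm/s > 2.5 mm/s → Class 4.1 (Flammable Solid).
Total Class 4.1: 35 g + (three 16 g packs = 48 g) = 83 g.
83 g ≤ 100 g (express courier limit, Class 4.1) — within limit.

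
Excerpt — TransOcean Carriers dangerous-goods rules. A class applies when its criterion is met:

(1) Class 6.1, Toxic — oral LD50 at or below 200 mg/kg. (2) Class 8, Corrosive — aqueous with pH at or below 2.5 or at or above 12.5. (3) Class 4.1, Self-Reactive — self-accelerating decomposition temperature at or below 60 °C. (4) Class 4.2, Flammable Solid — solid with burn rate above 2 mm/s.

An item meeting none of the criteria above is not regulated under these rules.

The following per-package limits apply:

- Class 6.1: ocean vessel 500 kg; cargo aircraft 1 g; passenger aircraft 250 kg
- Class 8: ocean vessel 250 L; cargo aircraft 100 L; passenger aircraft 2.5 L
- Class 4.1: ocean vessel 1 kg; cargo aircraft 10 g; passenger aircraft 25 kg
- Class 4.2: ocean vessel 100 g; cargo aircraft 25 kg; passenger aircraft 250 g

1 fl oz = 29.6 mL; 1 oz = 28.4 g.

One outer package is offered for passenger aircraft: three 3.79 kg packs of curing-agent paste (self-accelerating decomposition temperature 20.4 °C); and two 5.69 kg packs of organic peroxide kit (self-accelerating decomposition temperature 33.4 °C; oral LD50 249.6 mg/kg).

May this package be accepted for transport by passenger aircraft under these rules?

Yes

The curing-agent paste has self-accelerating decomposition temperature 20.4 °C, which is ≤ 60 °C, so it is Class 4.1 (Self-Reactive).
Self-accelerating decomposition temperature 33.4 °C meets the Class 4.1 criterion (Self-Reactive), so the organic peroxide kit is Class 4.1.
Total Class 4.1: (three 3.79 kg packs = 11.37 kg) + (two 5.69 kg packs = 11.38 kg) = 22.75 kg.
22.75 kg ≤ 25 kg (passenger aircraft limit, Class 4.1) — within limit.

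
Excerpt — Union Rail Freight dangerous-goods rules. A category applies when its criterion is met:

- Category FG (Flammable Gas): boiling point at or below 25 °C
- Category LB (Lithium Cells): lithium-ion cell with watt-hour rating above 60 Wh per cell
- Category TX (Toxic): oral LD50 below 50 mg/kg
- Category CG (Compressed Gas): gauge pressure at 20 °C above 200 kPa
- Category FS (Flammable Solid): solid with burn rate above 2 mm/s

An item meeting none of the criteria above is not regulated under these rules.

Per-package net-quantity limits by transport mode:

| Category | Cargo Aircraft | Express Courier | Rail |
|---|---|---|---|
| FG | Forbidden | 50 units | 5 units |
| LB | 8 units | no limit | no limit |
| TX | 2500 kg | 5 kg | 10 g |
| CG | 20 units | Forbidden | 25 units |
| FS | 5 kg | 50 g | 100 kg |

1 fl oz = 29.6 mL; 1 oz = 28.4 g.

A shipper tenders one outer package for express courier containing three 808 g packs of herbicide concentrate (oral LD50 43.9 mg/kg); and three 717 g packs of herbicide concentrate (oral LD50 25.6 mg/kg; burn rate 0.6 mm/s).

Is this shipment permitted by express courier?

Yes

With oral LD50 43.9 mg/kg (< 50 mg/kg), the herbicide concentrate falls in Category TX.
The herbicide concentrate has oral LD50 25.6 mg/kg, which is < 50 mg/kg, so it is Category TX (Toxic).
Total Category TX: (three 808 g packs = 2.424 kg) + (three 717 g packs = 2.151 kg) = 4.575 kg.
4.575 kg is within the express courier limit of 5 kg for Category TX.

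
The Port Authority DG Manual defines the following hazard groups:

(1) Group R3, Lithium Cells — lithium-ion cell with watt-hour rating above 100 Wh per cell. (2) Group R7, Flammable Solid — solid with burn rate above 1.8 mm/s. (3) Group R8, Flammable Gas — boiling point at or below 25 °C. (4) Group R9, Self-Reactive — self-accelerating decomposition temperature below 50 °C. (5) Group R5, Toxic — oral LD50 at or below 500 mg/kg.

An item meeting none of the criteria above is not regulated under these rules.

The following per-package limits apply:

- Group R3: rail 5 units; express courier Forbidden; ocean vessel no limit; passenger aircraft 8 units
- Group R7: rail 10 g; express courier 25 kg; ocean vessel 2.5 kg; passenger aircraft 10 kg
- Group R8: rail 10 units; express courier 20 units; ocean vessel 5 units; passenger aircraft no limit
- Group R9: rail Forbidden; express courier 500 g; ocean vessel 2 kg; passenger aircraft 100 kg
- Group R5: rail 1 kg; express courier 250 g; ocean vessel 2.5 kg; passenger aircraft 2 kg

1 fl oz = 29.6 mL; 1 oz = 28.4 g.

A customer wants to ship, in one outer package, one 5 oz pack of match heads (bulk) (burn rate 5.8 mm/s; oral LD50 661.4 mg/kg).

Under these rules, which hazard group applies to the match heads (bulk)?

Match heads (bulk): burn rate 5.8 mm/s > 1.8 mm/s → Group R7 (Flammable Solid).

Group R7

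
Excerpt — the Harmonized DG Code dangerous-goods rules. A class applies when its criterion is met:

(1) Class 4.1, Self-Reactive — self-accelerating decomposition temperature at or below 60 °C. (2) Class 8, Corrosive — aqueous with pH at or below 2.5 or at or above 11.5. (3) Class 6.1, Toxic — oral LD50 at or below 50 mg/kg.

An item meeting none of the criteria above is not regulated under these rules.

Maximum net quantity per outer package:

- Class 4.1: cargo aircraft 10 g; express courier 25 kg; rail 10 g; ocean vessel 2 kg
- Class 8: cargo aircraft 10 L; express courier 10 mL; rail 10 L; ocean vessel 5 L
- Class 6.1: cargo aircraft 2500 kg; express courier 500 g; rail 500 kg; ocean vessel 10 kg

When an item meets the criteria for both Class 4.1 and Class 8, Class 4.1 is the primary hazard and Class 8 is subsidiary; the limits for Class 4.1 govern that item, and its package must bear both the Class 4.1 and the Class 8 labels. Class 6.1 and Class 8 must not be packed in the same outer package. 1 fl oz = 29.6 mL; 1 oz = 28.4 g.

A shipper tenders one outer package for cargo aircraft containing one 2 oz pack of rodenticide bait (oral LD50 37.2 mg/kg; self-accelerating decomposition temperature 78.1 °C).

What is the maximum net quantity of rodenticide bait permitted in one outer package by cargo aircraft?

2500 kg

The rodenticide bait has oral LD50 37.2 mg/kg, which is ≤ 50 mg/kg, so it is Class 6.1 (Toxic).
The cargo aircraft limit for Class 6.1 is 2500 kg.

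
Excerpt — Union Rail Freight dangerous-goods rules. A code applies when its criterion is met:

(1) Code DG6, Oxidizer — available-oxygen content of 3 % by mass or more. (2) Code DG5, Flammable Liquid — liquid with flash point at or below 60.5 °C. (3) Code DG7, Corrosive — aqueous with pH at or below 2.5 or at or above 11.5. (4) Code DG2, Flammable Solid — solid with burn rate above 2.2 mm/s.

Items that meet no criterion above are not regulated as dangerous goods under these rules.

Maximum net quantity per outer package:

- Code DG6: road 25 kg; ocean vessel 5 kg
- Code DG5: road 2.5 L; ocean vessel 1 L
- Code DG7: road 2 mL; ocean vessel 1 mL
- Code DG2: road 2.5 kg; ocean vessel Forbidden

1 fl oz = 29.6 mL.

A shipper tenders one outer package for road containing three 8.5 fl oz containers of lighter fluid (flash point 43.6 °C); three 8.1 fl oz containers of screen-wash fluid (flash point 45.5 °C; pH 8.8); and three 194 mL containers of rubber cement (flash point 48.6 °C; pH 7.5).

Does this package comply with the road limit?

Flash point 43.6 °C meets the Code DG5 criterion (Flammable Liquid), so the lighter fluid is Code DG5.
Flash point 45.5 °C meets the Code DG5 criterion (Flammable Liquid), so the screen-wash fluid is Code DG5.
The rubber cement has flash point 48.6 °C, which is ≤ 60.5 °C, so it is Code DG5 (Flammable Liquid).
Code DG5 net quantity: (three 8.5 fl oz containers = 754.8 mL) + (three 8.1 fl oz containers = 719.28 mL) + (three 194 mL containers = 582 mL) = 2056.08 mL.
2056.08 mL is within the road limit of 2.5 L for Code DG5.

Yes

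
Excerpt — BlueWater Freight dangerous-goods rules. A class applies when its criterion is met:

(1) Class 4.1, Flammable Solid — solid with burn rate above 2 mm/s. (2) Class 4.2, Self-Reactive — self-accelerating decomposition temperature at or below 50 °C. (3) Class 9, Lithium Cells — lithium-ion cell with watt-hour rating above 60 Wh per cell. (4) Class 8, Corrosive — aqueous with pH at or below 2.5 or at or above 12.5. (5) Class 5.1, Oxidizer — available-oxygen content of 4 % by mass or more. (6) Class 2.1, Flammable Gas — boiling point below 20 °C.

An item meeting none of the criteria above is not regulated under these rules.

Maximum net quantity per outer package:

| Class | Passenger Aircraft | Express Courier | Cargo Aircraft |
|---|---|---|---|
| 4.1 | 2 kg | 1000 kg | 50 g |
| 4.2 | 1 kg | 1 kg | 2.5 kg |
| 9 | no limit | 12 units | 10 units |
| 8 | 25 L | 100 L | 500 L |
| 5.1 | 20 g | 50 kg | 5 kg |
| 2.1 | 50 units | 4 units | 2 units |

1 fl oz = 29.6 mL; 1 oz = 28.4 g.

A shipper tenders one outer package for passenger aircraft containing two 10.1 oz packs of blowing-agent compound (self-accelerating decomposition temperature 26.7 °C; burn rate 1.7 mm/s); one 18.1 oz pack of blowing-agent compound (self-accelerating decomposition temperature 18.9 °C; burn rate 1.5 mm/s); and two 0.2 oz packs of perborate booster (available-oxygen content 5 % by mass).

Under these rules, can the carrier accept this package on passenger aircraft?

Self-accelerating decomposition temperature 26.7 °C meets the Class 4.2 criterion (Self-Reactive), so the blowing-agent compound is Class 4.2.
Blowing-agent compound: self-accelerating decomposition temperature 18.9 °C ≤ 50 °C → Class 4.2 (Self-Reactive).
Perborate booster: available-oxygen content 5 % by mass ≥ 4 % by mass → Class 5.1 (Oxidizer).
Total Class 4.2: (two 10.1 oz packs = 573.68 g) + (one 18.1 oz pack = 514.04 g) = 1087.72 g.
That exceeds the Class 4.2 passenger aircraft limit of 1 kg.
Class 5.1 quantity: two 0.2 oz packs = 11.36 g.
That is within the Class 5.1 passenger aircraft limit of 20 g.

No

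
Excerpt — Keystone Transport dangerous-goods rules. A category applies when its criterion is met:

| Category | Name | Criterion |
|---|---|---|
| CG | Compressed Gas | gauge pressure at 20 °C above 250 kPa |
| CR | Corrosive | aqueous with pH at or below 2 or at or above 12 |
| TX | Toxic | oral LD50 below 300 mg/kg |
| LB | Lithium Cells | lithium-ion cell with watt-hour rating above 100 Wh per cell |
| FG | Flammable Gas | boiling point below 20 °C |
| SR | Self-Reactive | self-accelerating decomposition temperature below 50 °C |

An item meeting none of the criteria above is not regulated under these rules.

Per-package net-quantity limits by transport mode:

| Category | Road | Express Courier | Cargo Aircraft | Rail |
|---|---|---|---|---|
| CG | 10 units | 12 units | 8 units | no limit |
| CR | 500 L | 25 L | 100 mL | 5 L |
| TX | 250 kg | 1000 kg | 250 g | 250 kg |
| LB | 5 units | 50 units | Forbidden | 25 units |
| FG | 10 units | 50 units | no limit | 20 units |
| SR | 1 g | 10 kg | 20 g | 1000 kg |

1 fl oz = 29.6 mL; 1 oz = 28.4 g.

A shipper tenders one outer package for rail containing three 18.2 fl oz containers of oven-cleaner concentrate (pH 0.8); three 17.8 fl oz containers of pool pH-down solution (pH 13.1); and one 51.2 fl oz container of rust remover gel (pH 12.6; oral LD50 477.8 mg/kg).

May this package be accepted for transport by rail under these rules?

Yes

With pH 0.8 (≤ 2), the oven-cleaner concentrate falls in Category CR.
The pool pH-down solution has pH 13.1, which is ≥ 12, so it is Category CR (Corrosive).
pH 12.6 meets the Category CR criterion (Corrosive), so the rust remover gel is Category CR.
Category CR net quantity: (three 18.2 fl oz containers = 1616.16 mL) + (three 17.8 fl oz containers = 1580.64 mL) + (one 51.2 fl oz container = 1515.52 mL) = 4712.32 mL.
4712.32 mL ≤ 5 L (rail limit, Category CR) — within limit.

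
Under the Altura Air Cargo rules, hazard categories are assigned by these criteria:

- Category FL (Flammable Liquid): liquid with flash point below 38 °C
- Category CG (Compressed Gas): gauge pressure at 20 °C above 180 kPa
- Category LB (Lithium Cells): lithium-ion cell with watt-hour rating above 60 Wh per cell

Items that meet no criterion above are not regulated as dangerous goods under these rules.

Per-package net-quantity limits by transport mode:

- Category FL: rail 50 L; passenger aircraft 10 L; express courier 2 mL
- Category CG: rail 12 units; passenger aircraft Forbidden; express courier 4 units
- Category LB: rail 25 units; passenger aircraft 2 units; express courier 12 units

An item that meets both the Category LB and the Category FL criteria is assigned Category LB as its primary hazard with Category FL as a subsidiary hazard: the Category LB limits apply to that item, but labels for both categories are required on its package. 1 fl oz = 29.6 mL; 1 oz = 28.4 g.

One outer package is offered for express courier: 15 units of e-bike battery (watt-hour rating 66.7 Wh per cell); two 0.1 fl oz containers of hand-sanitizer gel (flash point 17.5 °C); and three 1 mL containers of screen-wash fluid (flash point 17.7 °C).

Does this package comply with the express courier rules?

No

With watt-hour rating 66.7 Wh per cell (> 60 Wh per cell), the e-bike battery falls in Category LB.
Flash point 17.5 °C meets the Category FL criterion (Flammable Liquid), so the hand-sanitizer gel is Category FL.
Flash point 17.7 °C meets the Category FL criterion (Flammable Liquid), so the screen-wash fluid is Category FL.
Category FL net quantity: (two 0.1 fl oz containers = 5.92 mL) + (three 1 mL containers = 3 mL) = 8.92 mL.
That exceeds the Category FL express courier limit of 2 mL.
Category LB quantity: 15 units.
15 units exceeds the express courier limit of 12 units for Category LB.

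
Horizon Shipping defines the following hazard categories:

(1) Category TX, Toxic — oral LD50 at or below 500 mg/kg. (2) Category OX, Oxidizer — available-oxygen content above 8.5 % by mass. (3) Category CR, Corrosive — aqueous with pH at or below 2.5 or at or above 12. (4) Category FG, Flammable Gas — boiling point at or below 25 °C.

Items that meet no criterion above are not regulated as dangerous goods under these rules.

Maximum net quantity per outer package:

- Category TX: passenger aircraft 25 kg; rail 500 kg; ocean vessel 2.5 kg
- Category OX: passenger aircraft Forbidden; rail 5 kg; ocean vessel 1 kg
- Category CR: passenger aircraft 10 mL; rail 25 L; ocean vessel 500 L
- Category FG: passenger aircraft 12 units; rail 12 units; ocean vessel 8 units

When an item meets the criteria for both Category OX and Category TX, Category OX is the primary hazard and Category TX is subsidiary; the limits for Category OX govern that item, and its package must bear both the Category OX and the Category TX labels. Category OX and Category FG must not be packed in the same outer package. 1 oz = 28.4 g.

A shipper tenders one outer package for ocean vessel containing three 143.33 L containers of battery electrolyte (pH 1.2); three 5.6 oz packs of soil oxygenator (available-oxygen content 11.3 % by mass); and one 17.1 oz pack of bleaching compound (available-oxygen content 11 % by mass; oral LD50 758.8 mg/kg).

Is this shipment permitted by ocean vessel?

Yes

pH 1.2 meets the Category CR criterion (Corrosive), so the battery electrolyte is Category CR.
Soil oxygenator: available-oxygen content 11.3 % by mass > 8.5 % by mass → Category OX (Oxidizer).
Bleaching compound: available-oxygen content 11 % by mass > 8.5 % by mass → Category OX (Oxidizer).
Category OX net quantity: (three 5.6 oz packs = 477.12 g) + (one 17.1 oz pack = 485.64 g) = 962.76 g.
962.76 g is within the ocean vessel limit of 1 kg for Category OX.
Category CR quantity: three 143.33 L containers = 429.99 L.
429.99 L ≤ 500 L (ocean vessel limit, Category CR) — within limit.
The segregation rule (Category OX with Category FG) does not apply to Category OX with Category CR.
Every hazard category is within its ocean vessel limit and no segregation rule is violated.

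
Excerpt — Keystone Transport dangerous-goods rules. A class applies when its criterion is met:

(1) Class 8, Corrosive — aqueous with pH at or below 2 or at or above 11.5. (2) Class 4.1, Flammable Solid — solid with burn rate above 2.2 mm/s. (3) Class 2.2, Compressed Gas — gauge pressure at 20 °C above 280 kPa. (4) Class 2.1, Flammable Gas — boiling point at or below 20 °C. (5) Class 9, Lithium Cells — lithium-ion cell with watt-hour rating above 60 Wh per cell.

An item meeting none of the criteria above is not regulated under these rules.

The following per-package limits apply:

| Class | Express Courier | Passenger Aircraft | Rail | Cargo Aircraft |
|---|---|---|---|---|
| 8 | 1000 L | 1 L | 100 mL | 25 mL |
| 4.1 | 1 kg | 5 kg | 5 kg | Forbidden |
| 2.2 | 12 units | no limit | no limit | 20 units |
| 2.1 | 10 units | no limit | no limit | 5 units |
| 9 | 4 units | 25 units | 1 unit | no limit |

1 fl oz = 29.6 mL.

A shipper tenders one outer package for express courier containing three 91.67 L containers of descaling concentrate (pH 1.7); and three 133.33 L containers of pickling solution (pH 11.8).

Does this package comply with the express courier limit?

The descaling concentrate has pH 1.7, which is ≤ 2, so it is Class 8 (Corrosive).
pH 11.8 meets the Class 8 criterion (Corrosive), so the pickling solution is Class 8.
Class 8 net quantity: (three 91.67 L containers = 275.01 L) + (three 133.33 L containers = 399.99 L) = 675 L.
675 L ≤ 1000 L (express courier limit, Class 8) — within limit.

Yes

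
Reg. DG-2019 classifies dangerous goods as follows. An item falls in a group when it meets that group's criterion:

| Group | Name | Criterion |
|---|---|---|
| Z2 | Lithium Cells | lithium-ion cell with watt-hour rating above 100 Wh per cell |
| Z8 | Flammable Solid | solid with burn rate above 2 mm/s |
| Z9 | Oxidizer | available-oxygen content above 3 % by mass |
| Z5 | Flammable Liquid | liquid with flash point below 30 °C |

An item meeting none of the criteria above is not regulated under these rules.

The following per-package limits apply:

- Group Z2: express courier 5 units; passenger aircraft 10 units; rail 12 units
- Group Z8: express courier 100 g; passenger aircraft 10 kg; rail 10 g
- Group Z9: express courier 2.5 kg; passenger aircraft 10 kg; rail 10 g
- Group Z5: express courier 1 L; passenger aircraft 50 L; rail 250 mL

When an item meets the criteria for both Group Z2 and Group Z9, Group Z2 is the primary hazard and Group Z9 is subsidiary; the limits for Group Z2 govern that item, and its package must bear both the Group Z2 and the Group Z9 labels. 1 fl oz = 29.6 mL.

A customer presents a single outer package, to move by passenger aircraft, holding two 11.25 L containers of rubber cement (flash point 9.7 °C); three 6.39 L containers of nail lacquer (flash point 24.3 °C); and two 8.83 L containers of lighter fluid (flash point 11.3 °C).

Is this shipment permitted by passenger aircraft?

No

With flash point 9.7 °C (< 30 °C), the rubber cement falls in Group Z5.
Flash point 24.3 °C meets the Group Z5 criterion (Flammable Liquid), so the nail lacquer is Group Z5.
The lighter fluid has flash point 11.3 °C, which is < 30 °C, so it is Group Z5 (Flammable Liquid).
Group Z5 net quantity: (two 11.25 L containers = 22.5 L) + (three 6.39 L containers = 19.17 L) + (two 8.83 L containers = 17.66 L) = 59.33 L.
That exceeds the Group Z5 passenger aircraft limit of 50 L.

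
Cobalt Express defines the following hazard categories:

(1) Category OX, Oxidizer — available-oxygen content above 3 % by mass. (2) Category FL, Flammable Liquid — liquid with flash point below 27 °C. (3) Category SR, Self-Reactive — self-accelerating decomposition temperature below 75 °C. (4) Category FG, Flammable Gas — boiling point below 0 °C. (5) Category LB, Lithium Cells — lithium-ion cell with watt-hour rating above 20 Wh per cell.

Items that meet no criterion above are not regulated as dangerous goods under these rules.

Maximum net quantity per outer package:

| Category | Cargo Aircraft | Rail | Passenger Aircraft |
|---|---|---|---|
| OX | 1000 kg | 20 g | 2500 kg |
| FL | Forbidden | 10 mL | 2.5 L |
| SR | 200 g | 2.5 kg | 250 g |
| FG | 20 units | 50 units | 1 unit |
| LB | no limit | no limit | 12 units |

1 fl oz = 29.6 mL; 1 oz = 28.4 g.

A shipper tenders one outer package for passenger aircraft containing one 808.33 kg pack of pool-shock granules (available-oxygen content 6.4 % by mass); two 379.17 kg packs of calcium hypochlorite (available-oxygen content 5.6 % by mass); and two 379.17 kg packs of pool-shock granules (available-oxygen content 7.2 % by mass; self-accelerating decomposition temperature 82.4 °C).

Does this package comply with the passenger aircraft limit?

With available-oxygen content 6.4 % by mass (> 3 % by mass), the pool-shock granules fall in Category OX.
Available-oxygen content 5.6 % by mass meets the Category OX criterion (Oxidizer), so the calcium hypochlorite is Category OX.
The pool-shock granules have available-oxygen content 7.2 % by mass, which is > 3 % by mass, so they are Category OX (Oxidizer).
Category OX net quantity: 808.33 kg + (two 379.17 kg packs = 758.34 kg) + (two 379.17 kg packs = 758.34 kg) = 2325.01 kg.
2325.01 kg is within the passenger aircraft limit of 2500 kg for Category OX.

Yes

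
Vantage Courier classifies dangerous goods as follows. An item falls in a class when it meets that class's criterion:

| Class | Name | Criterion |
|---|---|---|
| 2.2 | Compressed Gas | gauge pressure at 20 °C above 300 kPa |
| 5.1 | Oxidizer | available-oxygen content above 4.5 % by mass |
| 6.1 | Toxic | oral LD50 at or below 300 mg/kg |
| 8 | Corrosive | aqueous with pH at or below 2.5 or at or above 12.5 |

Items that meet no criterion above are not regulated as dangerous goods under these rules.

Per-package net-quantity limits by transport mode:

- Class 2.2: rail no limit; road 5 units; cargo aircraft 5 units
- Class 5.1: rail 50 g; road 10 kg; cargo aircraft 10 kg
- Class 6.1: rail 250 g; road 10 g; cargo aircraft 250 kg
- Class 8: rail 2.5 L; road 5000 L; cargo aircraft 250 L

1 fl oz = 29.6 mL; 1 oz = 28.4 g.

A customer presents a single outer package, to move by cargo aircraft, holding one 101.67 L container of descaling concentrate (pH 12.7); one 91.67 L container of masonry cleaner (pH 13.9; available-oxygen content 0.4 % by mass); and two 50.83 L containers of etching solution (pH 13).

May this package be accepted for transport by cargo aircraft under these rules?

Descaling concentrate: pH 12.7 ≥ 12.5 → Class 8 (Corrosive).
pH 13.9 meets the Class 8 criterion (Corrosive), so the masonry cleaner is Class 8.
With pH 13 (≥ 12.5), the etching solution falls in Class 8.
Total Class 8: 101.67 L + 91.67 L + (two 50.83 L containers = 101.66 L) = 295 L.
That exceeds the Class 8 cargo aircraft limit of 250 L.

No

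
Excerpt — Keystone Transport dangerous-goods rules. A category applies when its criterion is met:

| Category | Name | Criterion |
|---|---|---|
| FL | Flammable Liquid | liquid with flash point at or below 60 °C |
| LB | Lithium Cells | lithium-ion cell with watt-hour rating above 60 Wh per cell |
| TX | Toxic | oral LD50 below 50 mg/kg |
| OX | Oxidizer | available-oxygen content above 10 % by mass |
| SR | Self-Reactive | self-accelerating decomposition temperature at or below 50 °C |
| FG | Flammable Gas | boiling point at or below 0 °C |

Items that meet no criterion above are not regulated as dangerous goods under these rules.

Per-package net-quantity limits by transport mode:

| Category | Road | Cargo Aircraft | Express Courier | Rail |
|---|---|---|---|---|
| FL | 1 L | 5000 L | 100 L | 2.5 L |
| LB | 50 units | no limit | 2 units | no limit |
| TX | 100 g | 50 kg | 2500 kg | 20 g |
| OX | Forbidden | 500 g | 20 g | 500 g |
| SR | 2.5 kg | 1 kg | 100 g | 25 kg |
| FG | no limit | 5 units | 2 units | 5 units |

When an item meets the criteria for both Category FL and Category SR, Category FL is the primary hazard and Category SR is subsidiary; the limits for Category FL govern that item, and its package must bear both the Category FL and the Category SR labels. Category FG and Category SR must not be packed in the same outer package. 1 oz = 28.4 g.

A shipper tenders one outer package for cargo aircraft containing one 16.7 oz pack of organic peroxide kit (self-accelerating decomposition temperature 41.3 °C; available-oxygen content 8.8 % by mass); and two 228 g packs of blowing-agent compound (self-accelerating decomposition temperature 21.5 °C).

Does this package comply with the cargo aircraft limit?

Self-accelerating decomposition temperature 41.3 °C meets the Category SR criterion (Self-Reactive), so the organic peroxide kit is Category SR.
The blowing-agent compound has self-accelerating decomposition temperature 21.5 °C, which is ≤ 50 °C, so it is Category SR (Self-Reactive).
Category SR net quantity: (one 16.7 oz pack = 474.28 g) + (two 228 g packs = 456 g) = 930.28 g.
930.28 g ≤ 1 kg (cargo aircraft limit, Category SR) — within limit.

Yes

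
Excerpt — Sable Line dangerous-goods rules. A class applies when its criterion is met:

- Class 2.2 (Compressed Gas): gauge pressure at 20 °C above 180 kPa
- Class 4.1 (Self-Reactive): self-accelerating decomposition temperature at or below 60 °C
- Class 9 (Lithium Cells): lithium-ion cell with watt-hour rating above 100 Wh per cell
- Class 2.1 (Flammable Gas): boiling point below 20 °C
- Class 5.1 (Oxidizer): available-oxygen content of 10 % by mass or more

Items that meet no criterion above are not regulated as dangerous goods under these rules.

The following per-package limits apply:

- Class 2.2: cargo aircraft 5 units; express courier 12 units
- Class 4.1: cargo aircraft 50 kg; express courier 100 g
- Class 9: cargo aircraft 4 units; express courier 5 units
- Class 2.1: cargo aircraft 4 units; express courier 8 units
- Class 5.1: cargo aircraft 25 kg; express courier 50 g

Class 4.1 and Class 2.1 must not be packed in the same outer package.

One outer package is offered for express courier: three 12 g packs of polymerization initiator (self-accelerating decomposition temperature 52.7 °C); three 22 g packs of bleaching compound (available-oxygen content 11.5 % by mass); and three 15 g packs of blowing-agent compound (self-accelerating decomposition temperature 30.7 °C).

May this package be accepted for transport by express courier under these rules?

No

Polymerization initiator: self-accelerating decomposition temperature 52.7 °C ≤ 60 °C → Class 4.1 (Self-Reactive).
The bleaching compound has available-oxygen content 11.5 % by mass, which is ≥ 10 % by mass, so it is Class 5.1 (Oxidizer).
With self-accelerating decomposition temperature 30.7 °C (≤ 60 °C), the blowing-agent compound falls in Class 4.1.
Class 4.1 net quantity: (three 12 g packs = 36 g) + (three 15 g packs = 45 g) = 81 g.
That is within the Class 4.1 express courier limit of 100 g.
Class 5.1 quantity: three 22 g packs = 66 g.
That exceeds the Class 5.1 express courier limit of 50 g.
The segregation rule (Class 4.1 with Class 2.1) does not apply to Class 4.1 with Class 5.1.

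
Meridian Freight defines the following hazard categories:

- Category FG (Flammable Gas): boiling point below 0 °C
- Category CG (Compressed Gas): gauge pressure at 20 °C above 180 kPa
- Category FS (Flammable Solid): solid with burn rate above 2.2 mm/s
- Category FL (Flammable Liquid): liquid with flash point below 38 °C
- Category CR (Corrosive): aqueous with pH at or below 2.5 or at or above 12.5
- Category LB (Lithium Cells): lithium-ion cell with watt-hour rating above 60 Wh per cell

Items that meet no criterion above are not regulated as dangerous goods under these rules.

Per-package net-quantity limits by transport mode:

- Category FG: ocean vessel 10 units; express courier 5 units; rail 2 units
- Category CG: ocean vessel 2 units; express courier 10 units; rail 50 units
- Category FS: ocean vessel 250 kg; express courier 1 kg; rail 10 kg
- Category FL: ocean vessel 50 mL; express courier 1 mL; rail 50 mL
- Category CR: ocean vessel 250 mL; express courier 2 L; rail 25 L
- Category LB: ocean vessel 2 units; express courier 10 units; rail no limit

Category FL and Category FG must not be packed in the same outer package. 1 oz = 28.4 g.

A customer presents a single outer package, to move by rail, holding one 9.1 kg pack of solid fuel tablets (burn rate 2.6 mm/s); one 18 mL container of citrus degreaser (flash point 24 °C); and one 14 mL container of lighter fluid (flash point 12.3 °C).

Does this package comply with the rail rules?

Yes

Solid fuel tablets: burn rate 2.6 mm/s > 2.2 mm/s → Category FS (Flammable Solid).
Citrus degreaser: flash point 24 °C < 38 °C → Category FL (Flammable Liquid).
Flash point 12.3 °C meets the Category FL criterion (Flammable Liquid), so the lighter fluid is Category FL.
Total Category FL: 18 mL + 14 mL = 32 mL.
32 mL is within the rail limit of 50 mL for Category FL.
Category FS quantity: 9.1 kg.
That is within the Category FS rail limit of 10 kg.
The segregation rule (Category FL with Category FG) does not apply to Category FL with Category FS.
Every hazard category is within its rail limit and no segregation rule is violated.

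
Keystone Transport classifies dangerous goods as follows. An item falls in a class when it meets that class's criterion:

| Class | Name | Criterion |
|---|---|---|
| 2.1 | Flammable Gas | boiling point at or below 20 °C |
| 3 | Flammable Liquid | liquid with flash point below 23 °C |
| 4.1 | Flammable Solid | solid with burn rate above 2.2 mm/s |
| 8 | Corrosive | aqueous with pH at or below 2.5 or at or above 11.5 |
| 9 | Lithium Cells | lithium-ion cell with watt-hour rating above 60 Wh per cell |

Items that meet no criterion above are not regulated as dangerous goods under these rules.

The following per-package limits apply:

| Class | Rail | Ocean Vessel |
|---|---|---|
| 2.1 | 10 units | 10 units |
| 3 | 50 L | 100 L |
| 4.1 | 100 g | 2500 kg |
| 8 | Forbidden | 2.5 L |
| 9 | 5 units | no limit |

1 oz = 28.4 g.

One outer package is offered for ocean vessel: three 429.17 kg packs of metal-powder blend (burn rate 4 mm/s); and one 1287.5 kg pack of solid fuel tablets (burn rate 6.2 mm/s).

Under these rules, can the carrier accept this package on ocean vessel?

With burn rate 4 mm/s (> 2.2 mm/s), the metal-powder blend falls in Class 4.1.
Burn rate 6.2 mm/s meets the Class 4.1 criterion (Flammable Solid), so the solid fuel tablets are Class 4.1.
Total Class 4.1: (three 429.17 kg packs = 1287.51 kg) + 1287.5 kg = 2575.01 kg.
2575.01 kg exceeds the ocean vessel limit of 2500 kg for Class 4.1.

No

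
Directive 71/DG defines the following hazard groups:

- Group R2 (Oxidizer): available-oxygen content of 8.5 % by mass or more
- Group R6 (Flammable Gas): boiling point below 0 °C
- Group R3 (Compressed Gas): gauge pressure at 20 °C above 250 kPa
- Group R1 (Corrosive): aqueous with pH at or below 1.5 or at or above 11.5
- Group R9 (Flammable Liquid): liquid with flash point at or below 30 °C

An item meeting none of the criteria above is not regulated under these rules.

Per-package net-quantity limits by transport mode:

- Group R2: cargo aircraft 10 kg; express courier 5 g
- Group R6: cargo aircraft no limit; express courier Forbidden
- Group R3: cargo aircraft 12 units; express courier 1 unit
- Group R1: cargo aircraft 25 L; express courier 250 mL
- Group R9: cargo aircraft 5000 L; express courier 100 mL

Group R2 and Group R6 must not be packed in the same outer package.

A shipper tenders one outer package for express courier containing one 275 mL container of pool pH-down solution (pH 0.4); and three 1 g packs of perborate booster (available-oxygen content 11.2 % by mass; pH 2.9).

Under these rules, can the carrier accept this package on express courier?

The pool pH-down solution has pH 0.4, which is ≤ 1.5, so it is Group R1 (Corrosive).
The perborate booster has available-oxygen content 11.2 % by mass, which is ≥ 8.5 % by mass, so it is Group R2 (Oxidizer).
Group R1 quantity: 275 mL.
275 mL > 250 mL (express courier limit, Group R1) — over the limit.
Group R2 quantity: three 1 g packs = 3 g.
3 g is within the express courier limit of 5 g for Group R2.
The segregation rule (Group R2 with Group R6) does not apply to Group R1 with Group R2.

No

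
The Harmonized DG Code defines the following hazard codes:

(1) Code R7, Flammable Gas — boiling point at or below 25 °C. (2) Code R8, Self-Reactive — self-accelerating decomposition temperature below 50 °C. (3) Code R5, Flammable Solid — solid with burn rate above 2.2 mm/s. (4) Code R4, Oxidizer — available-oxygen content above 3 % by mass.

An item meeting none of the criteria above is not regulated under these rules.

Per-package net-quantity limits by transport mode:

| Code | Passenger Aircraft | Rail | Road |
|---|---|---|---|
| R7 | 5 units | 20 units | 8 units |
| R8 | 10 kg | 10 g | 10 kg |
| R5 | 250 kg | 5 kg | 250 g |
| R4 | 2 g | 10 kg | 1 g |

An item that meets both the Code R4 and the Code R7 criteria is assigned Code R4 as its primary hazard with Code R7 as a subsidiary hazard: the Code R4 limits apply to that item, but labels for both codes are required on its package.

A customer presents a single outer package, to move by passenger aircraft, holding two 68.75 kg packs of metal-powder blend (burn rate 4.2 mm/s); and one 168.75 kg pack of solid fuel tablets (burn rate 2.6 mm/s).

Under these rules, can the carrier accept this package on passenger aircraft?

No

The metal-powder blend has burn rate 4.2 mm/s, which is > 2.2 mm/s, so it is Code R5 (Flammable Solid).
Solid fuel tablets: burn rate 2.6 mm/s > 2.2 mm/s → Code R5 (Flammable Solid).
Code R5 net quantity: (two 68.75 kg packs = 137.5 kg) + 168.75 kg = 306.25 kg.
306.25 kg > 250 kg (passenger aircraft limit, Code R5) — over the limit.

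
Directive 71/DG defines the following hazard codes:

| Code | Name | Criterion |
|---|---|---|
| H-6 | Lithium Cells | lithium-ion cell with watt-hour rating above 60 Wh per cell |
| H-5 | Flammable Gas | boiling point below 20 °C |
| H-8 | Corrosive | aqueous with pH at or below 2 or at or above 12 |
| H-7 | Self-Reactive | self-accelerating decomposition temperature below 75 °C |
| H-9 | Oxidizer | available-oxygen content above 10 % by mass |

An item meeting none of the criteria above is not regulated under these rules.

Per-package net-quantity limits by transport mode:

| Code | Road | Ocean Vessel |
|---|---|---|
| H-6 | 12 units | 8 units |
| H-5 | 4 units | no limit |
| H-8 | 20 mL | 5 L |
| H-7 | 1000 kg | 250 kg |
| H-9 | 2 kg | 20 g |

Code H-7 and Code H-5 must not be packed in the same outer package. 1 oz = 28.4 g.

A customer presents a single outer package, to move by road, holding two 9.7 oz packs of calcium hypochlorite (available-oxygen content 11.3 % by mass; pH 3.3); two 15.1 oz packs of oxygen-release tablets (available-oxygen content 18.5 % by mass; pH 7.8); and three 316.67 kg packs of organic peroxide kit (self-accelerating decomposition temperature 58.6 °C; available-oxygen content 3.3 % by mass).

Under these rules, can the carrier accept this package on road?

Yes

The calcium hypochlorite has available-oxygen content 11.3 % by mass, which is > 10 % by mass, so it is Code H-9 (Oxidizer).
Available-oxygen content 18.5 % by mass meets the Code H-9 criterion (Oxidizer), so the oxygen-release tablets are Code H-9.
Self-accelerating decomposition temperature 58.6 °C meets the Code H-7 criterion (Self-Reactive), so the organic peroxide kit is Code H-7.
Code H-7 quantity: three 316.67 kg packs = 950.01 kg.
950.01 kg ≤ 1000 kg (road limit, Code H-7) — within limit.
Total Code H-9: (two 9.7 oz packs = 550.96 g) + (two 15.1 oz packs = 857.68 g) = 1408.64 g.
That is within the Code H-9 road limit of 2 kg.
The segregation rule (Code H-7 with Code H-5) does not apply to Code H-7 with Code H-9.
Every hazard code is within its road limit and no segregation rule is violated.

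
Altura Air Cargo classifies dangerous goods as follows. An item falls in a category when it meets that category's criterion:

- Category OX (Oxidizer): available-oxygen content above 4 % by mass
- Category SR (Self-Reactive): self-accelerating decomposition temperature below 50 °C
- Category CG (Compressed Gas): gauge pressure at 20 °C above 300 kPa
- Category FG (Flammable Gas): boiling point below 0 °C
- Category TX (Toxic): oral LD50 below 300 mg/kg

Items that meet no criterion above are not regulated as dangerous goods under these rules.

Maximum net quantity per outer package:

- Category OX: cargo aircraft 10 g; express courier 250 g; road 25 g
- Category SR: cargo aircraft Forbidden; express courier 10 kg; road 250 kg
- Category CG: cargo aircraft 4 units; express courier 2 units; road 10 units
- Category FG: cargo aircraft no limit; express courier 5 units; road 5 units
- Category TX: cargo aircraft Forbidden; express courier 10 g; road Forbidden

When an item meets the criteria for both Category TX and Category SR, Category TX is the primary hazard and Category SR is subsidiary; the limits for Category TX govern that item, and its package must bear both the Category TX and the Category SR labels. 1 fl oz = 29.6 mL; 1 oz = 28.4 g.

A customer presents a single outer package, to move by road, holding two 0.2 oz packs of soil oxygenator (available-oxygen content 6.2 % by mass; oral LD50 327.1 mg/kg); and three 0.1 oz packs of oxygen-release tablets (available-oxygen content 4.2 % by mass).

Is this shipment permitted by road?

Soil oxygenator: available-oxygen content 6.2 % by mass > 4 % by mass → Category OX (Oxidizer).
With available-oxygen content 4.2 % by mass (> 4 % by mass), the oxygen-release tablets fall in Category OX.
Total Category OX: (two 0.2 oz packs = 11.36 g) + (three 0.1 oz packs = 8.52 g) = 19.88 g.
19.88 g ≤ 25 g (road limit, Category OX) — within limit.

Yes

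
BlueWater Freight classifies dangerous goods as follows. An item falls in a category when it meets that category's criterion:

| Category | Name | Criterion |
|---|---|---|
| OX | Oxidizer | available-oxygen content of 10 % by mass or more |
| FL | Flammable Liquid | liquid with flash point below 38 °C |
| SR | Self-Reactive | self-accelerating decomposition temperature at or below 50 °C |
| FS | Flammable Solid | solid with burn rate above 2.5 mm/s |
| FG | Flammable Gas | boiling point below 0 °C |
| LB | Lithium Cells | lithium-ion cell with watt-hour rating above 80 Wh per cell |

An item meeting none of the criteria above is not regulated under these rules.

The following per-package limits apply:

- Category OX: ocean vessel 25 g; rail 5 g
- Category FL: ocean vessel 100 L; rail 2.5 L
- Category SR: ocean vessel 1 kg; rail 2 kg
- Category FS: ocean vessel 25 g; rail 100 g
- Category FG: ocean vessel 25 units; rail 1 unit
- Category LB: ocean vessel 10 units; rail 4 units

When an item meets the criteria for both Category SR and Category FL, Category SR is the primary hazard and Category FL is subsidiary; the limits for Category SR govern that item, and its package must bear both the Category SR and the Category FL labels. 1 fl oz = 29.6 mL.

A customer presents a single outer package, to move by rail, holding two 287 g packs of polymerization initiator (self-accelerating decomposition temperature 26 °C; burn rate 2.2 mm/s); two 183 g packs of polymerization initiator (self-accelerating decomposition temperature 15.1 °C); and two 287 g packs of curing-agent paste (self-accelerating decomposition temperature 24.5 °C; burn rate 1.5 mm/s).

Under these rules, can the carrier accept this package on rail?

Self-accelerating decomposition temperature 26 °C meets the Category SR criterion (Self-Reactive), so the polymerization initiator is Category SR.
With self-accelerating decomposition temperature 15.1 °C (≤ 50 °C), the polymerization initiator falls in Category SR.
The curing-agent paste has self-accelerating decomposition temperature 24.5 °C, which is ≤ 50 °C, so it is Category SR (Self-Reactive).
Category SR net quantity: (two 287 g packs = 574 g) + (two 183 g packs = 366 g) + (two 287 g packs = 574 g) = 1.514 kg.
1.514 kg ≤ 2 kg (rail limit, Category SR) — within limit.

Yes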